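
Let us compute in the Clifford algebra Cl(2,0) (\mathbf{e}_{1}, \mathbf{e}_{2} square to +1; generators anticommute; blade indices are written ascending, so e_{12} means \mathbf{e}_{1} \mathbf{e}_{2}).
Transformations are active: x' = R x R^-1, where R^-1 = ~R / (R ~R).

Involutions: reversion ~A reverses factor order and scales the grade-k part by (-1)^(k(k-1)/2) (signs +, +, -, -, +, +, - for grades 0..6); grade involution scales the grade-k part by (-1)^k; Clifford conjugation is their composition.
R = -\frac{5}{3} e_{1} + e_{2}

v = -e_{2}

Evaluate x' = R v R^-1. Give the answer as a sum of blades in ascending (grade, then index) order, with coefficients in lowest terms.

~R = -\frac{5}{3} e_{1} + e_{2}, and R ~R = \frac{34}{9}, so R^-1 = ~R / (\frac{34}{9}).
R v = -1 + \frac{5}{3} e_{12}
Answer: \frac{15}{17} e_{1} + \frac{8}{17} e_{2}


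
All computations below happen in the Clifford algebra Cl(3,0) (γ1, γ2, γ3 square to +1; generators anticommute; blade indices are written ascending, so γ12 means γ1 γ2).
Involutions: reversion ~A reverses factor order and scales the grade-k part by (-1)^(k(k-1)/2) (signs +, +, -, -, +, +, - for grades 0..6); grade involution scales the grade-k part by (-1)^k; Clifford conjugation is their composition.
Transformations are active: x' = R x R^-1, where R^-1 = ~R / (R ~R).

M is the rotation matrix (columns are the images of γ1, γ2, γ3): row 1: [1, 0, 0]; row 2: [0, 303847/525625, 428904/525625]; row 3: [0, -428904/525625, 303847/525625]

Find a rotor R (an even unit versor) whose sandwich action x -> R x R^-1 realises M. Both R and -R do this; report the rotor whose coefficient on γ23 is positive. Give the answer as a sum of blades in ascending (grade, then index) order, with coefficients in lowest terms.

Method: write R = a + b12*γ12 + b13*γ13 + b23*γ23 with a^2 + b12^2 + b13^2 + b23^2 = 1 (so R^-1 = ~R). Expanding the columns R e_j ~R gives tr M = 4a^2 - 1 and, from the antisymmetric part, M21 - M12 = -4a*b12, M13 - M31 = 4a*b13, M32 - M23 = -4a*b23.
Here tr M = 1133319/525625, so a^2 = (1 + tr M)/4 = 414736/525625 and a = ±644/725. Taking a = 644/725: M21 - M12 = 0, M13 - M31 = 0, M32 - M23 = -857808/525625, giving b12 = 0, b13 = 0, b23 = 333/725, i.e. R = 644/725 + 333/725*γ23.
Its γ23 coefficient is already positive.
Answer: 644/725 + 333/725*γ23. Recall the cover is two-to-one: with M of trace 1133319/525625, both preimages act alike, and the stated γ23 sign chooses the sheet.


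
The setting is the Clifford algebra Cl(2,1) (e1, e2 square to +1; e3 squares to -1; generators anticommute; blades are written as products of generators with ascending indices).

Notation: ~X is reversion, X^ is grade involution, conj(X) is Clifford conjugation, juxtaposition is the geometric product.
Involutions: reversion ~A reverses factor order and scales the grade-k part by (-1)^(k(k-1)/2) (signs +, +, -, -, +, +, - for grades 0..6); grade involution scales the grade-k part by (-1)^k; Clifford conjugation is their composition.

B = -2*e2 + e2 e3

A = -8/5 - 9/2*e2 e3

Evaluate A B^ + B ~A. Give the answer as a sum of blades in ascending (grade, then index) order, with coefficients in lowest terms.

first term: -9/2 - 16/5*e2 + 9*e3 - 8/5*e2 e3
second term: 9/2 + 16/5*e2 - 9*e3 - 8/5*e2 e3
Answer: -16/5*e2 e3


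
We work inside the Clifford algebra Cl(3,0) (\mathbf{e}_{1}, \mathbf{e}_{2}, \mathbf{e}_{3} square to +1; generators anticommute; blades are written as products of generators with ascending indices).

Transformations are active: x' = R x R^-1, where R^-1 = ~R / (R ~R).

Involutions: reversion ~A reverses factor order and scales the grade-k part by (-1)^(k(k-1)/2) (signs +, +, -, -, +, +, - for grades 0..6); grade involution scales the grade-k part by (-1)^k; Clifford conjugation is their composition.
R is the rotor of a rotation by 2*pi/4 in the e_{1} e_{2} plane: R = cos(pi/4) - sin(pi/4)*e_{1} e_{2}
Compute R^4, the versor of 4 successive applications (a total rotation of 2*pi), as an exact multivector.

Rotor phase runs at HALF the rotation angle; powers of one rotor simply add phase, so after 4 steps in e_{1} e_{2} the phase is 4*pi/4 = \pi and R^4 = cos(\pi) - sin(\pi)*e_{1} e_{2}.
cos(\pi) = -1 and sin(\pi) = 0, so R^4 = -1. The total rotation 2*pi is 1 full turn, so every vector returns to itself, yet the rotor is -1, on the OTHER sheet of the double cover (an odd number of 2*pi turns).
Answer: -1


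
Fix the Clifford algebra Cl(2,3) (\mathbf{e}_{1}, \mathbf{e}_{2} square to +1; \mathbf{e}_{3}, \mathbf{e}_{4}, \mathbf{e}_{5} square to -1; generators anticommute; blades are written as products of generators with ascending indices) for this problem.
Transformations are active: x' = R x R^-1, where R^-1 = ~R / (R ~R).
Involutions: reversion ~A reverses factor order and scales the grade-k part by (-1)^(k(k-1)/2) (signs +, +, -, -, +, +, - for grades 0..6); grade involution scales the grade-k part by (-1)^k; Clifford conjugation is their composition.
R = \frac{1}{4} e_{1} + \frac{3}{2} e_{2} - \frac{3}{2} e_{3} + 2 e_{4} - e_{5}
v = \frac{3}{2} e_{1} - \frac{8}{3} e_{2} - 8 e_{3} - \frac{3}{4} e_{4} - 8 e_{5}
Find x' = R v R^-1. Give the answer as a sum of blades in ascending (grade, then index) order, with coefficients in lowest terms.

~R = \frac{1}{4} e_{1} + \frac{3}{2} e_{2} - \frac{3}{2} e_{3} + 2 e_{4} - e_{5}, and R ~R = -\frac{79}{16}, so R^-1 = ~R / (-\frac{79}{16}).
R v = -\frac{177}{8} - \frac{35}{12} e_{1} e_{2} + \frac{1}{4} e_{1} e_{3} - \frac{51}{16} e_{1} e_{4} - \frac{1}{2} e_{1} e_{5} - 16 e_{2} e_{3} + \frac{101}{24} e_{2} e_{4} - \frac{44}{3} e_{2} e_{5} + \frac{137}{8} e_{3} e_{4} + 4 e_{3} e_{5} - \frac{67}{4} e_{4} e_{5}
Answer: \frac{117}{158} e_{1} + \frac{3818}{237} e_{2} - \frac{430}{79} e_{3} + \frac{5901}{316} e_{4} - \frac{76}{79} e_{5}


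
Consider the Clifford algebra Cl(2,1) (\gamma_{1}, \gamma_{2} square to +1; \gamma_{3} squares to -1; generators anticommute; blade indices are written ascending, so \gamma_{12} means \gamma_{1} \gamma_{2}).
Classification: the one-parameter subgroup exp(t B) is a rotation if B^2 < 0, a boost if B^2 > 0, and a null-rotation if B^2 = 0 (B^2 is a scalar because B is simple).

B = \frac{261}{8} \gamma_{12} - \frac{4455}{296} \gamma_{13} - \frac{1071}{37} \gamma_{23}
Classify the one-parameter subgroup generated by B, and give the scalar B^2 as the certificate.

B^2 term by term: the squares give (\frac{261}{8})^2*(\gamma_{12})^2 + (-\frac{4455}{296})^2*(\gamma_{13})^2 + (-\frac{1071}{37})^2*(\gamma_{23})^2 = \frac{68121}{64}*(-1) + \frac{19847025}{87616}*(+1) + \frac{1147041}{1369}*(+1) = 0 (each basis 2-blade squares to minus the product of its generators' squares); cross terms between blades sharing an index anticommute and cancel. So B^2 = 0.
Answer: null-rotation, certificate B^2 = 0. The invariant at work: B^2 = 0 is unchanged by conjugation, hence its sign classifies the subgroup whatever basis B is written in.


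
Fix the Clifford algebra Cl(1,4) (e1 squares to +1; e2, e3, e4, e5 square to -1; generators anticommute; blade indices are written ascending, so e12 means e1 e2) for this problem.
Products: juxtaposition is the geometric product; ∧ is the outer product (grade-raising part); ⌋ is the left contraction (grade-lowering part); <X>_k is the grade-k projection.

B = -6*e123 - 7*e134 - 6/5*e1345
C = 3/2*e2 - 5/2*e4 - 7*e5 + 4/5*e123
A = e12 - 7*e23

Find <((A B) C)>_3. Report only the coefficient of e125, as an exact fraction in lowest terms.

step 1: -42*e1 - 6*e3 - 49*e124 + 7*e234 - 42/5*e1245 + 6/5*e2345
step 2: -1807/10*e12 + 371/10*e14 + 294*e15 - 71/10*e23 + 437/10*e34 + 42*e35 - 294/5*e124 + 21*e125 + 291/25*e145 + 42/5*e234 - 3*e235 - 123/25*e345 + 343*e1245 - 49*e2345
step 3: -294/5*e124 + 21*e125 + 291/25*e145 + 42/5*e234 - 3*e235 - 123/25*e345
Answer: 21


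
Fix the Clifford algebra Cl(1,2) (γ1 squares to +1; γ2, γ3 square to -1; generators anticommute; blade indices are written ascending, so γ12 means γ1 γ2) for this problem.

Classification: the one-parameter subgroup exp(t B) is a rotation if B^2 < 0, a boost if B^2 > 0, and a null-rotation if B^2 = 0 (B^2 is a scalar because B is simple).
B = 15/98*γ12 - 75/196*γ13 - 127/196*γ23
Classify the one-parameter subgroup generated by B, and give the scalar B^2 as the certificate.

B^2 term by term: the squares give (15/98)^2*(γ12)^2 + (-75/196)^2*(γ13)^2 + (-127/196)^2*(γ23)^2 = 225/9604*(+1) + 5625/38416*(+1) + 16129/38416*(-1) = -1/4 (each basis 2-blade squares to minus the product of its generators' squares); cross terms between blades sharing an index anticommute and cancel. So B^2 = -1/4.
Answer: rotation, certificate B^2 = -1/4. Certificate logic: -1/4 is a conjugation-invariant scalar, so its sign fixes rotation versus boost versus null-rotation outright.


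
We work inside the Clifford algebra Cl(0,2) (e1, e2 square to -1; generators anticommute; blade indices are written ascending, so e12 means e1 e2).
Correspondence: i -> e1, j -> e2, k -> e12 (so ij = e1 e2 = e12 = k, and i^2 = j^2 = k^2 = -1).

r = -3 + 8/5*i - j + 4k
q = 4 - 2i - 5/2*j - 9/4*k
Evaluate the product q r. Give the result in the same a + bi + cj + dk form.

In blades: q = 4 - 2*e1 - 5/2*e2 - 9/4*e12, r = -3 + 8/5*e1 - e2 + 4*e12.
Distribute q over r term by term (generator squares from the signature, products reordered to ascending indices): (4)*r = -12 + 32/5*e1 - 4*e2 + 16*e12; (-2*e1)*r = 16/5 + 6*e1 + 8*e2 + 2*e12; (-5/2*e2)*r = -5/2 - 10*e1 + 15/2*e2 + 4*e12; (-9/4*e12)*r = 9 - 9/4*e1 - 18/5*e2 + 27/4*e12.
Sum: -23/10 + 3/20*e1 + 79/10*e2 + 115/4*e12; translating back through the correspondence:
Answer: -23/10 + 3/20*i + 79/10*j + 115/4*k


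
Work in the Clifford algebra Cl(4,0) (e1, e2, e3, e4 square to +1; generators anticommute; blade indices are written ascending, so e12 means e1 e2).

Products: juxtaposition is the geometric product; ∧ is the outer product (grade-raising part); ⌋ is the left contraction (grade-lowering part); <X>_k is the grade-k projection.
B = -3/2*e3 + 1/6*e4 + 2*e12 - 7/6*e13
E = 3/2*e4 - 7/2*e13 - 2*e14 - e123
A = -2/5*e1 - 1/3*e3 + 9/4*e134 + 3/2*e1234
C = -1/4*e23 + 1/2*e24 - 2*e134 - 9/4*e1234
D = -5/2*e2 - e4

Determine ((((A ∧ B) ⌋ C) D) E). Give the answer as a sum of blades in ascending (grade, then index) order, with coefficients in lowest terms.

step 1: 3/5*e13 - 1/15*e14 - 1/18*e34 - 2/3*e123
step 2: -1/9*e1 + 2/15*e3 - 3/10*e4 - 1/8*e12 - 3/20*e23 - 27/20*e24
step 3: 3/10 + 5/16*e1 + 27/20*e2 - 3/8*e3 - 27/8*e4 + 5/18*e12 + 1/9*e14 + 1/3*e23 - 3/4*e24 - 2/15*e34 + 1/8*e124 + 3/20*e234
step 4: -697/144 - 121/16*e1 - 11/8*e2 - 1463/1440*e3 - 7/40*e4 + 43/48*e12 + 17/30*e13 - 359/480*e14 + 637/720*e23 + 929/360*e24 - 155/144*e34 + 189/40*e123 + 59/24*e124 + 189/16*e134 + 151/144*e234 - 20/3*e1234
Answer: -697/144 - 121/16*e1 - 11/8*e2 - 1463/1440*e3 - 7/40*e4 + 43/48*e12 + 17/30*e13 - 359/480*e14 + 637/720*e23 + 929/360*e24 - 155/144*e34 + 189/40*e123 + 59/24*e124 + 189/16*e134 + 151/144*e234 - 20/3*e1234


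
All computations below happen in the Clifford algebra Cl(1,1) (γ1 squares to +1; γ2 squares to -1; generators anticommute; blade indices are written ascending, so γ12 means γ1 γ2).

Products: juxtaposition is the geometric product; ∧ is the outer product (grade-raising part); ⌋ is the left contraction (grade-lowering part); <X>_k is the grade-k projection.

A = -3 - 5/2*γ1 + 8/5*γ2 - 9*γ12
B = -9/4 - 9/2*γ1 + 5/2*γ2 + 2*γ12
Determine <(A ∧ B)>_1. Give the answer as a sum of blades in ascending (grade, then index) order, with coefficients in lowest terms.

step 1: 27/4 + 153/8*γ1 - 111/10*γ2 + 76/5*γ12
step 2: 153/8*γ1 - 111/10*γ2
Answer: 153/8*γ1 - 111/10*γ2


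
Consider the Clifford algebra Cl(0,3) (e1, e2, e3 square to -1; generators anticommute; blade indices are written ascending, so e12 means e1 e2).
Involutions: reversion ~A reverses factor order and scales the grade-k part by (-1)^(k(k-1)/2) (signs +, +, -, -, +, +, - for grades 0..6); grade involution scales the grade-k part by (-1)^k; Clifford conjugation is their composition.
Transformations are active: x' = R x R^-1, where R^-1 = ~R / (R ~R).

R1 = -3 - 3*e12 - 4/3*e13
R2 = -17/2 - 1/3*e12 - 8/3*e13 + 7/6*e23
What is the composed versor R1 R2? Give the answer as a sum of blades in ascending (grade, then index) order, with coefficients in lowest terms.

Distribute over the terms of R1 (each basis-blade product reordered to ascending indices, repeated generators contracted through their squares):
(-3) R2 = 51/2 + e12 + 8*e13 - 7/2*e23
(-3*e12) R2 = -1 + 51/2*e12 + 7/2*e13 + 8*e23
(-4/3*e13) R2 = -32/9 - 14/9*e12 + 34/3*e13 - 4/9*e23
Summing the partial products and collecting blades:
Answer: 377/18 + 449/18*e12 + 137/6*e13 + 73/18*e23


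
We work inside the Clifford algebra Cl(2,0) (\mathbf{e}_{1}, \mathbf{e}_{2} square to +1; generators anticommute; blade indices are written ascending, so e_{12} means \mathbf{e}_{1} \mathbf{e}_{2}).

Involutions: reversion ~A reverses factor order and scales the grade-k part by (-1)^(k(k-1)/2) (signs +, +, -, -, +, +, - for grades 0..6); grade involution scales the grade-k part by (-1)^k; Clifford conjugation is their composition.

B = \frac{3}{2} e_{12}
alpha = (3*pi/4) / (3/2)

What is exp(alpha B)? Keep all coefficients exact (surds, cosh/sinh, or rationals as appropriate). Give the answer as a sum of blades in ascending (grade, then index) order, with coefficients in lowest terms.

B^2 = (\frac{3}{2})^2*(e_{12})^2 = \frac{9}{4}*(-1) = -\frac{9}{4} (a basis 2-blade squares to minus the product of its generators' squares).
B^2 = -\frac{9}{4} — a negative square means the series sums to a rotation: l = \frac{3}{2}, alpha*l = \frac{3 \pi}{4}, so exp(alpha B) = cos(\frac{3 \pi}{4}) + (sin(\frac{3 \pi}{4})/(\frac{3}{2}))*B = - \frac{\sqrt{2}}{2} + (\frac{\sqrt{2}}{3})*B.
Answer: - \frac{\sqrt{2}}{2} + \frac{\sqrt{2}}{2} e_{12}


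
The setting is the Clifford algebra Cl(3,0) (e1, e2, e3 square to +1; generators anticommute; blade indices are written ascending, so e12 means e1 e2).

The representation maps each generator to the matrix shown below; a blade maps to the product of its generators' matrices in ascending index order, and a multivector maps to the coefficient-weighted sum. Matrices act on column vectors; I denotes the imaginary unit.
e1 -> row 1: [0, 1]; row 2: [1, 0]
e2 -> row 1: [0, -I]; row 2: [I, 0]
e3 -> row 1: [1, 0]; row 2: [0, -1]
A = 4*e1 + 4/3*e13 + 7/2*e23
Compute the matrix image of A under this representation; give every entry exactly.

Bivector images (products of the table entries): rho(e13) = rho(e1)rho(e3) = row 1: [0, -1]; row 2: [1, 0]; rho(e23) = rho(e2)rho(e3) = row 1: [0, I]; row 2: [I, 0].
M = (4)*rho(e1) + (4/3)*rho(e13) + (7/2)*rho(e23), summed entrywise:
Answer: row 1: [0, 8/3 + 7*I/2]; row 2: [16/3 + 7*I/2, 0]


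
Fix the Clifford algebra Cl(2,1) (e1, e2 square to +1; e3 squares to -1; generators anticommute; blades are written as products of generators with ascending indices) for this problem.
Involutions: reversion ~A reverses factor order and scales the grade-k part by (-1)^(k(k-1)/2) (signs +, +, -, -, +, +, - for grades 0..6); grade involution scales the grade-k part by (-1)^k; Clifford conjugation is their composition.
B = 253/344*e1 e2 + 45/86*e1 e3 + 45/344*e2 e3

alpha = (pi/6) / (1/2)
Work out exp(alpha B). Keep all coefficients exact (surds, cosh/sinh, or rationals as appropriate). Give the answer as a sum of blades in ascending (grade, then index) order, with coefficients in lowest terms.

B^2 term by term: the squares give (253/344)^2*(e1 e2)^2 + (45/86)^2*(e1 e3)^2 + (45/344)^2*(e2 e3)^2 = 64009/118336*(-1) + 2025/7396*(+1) + 2025/118336*(+1) = -1/4 (each basis 2-blade squares to minus the product of its generators' squares); cross terms between blades sharing an index anticommute and cancel. So B^2 = -1/4.
B^2 = -1/4 — a negative square means the series sums to a rotation: l = 1/2, alpha*l = pi/6, so exp(alpha B) = cos(pi/6) + (sin(pi/6)/(1/2))*B = sqrt(3)/2 + (1)*B.
Answer: sqrt(3)/2 + 253/344*e1 e2 + 45/86*e1 e3 + 45/344*e2 e3


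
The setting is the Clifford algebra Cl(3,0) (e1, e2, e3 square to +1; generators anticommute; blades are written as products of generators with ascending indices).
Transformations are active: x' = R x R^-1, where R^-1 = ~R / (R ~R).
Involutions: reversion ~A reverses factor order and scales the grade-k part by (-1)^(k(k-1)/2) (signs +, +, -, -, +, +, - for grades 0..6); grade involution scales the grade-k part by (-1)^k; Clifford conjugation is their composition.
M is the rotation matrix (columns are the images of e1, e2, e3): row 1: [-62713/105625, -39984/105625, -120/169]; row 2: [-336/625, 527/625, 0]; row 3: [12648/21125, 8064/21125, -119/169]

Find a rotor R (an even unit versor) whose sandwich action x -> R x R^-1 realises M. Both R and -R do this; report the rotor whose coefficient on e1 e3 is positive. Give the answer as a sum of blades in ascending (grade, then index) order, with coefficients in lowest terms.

Method: write R = a + b12*e1 e2 + b13*e1 e3 + b23*e2 e3 with a^2 + b12^2 + b13^2 + b23^2 = 1 (so R^-1 = ~R). Expanding the columns R e_j ~R gives tr M = 4a^2 - 1 and, from the antisymmetric part, M21 - M12 = -4a*b12, M13 - M31 = 4a*b13, M32 - M23 = -4a*b23.
Here tr M = -1921/4225, so a^2 = (1 + tr M)/4 = 576/4225 and a = ±24/65. Taking a = 24/65: M21 - M12 = -672/4225, M13 - M31 = -27648/21125, M32 - M23 = 8064/21125, giving b12 = 7/65, b13 = -288/325, b23 = -84/325, i.e. R = 24/65 + 7/65*e1 e2 - 288/325*e1 e3 - 84/325*e2 e3.
Its e1 e3 coefficient is negative, so report the other preimage -R.
Answer: -24/65 - 7/65*e1 e2 + 288/325*e1 e3 + 84/325*e2 e3. Note: both R and -R realise this M (trace -1921/4225); the covering map identifies them, and the e1 e3-coefficient sign is the tie-breaker.


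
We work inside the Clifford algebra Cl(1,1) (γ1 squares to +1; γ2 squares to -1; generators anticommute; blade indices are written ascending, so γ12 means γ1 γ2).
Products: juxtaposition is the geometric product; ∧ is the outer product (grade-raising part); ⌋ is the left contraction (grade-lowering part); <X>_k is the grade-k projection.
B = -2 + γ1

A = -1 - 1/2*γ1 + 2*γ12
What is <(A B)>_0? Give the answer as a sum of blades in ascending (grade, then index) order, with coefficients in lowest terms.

step 1: 3/2 - 2*γ2 - 4*γ12
step 2: 3/2
Answer: 3/2


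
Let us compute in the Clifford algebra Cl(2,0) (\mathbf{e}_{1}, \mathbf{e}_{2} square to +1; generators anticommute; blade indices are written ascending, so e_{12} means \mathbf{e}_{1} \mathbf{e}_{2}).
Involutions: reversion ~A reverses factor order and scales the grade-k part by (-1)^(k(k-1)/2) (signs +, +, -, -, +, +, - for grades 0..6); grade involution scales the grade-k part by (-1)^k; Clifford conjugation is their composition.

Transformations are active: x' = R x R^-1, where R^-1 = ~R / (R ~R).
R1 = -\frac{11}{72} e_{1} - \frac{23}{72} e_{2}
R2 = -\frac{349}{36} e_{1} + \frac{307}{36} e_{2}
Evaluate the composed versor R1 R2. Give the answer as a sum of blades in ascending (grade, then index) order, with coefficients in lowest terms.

Distribute over the terms of R1 (each basis-blade product reordered to ascending indices, repeated generators contracted through their squares):
(-\frac{11}{72} e_{1}) R2 = \frac{3839}{2592} - \frac{3377}{2592} e_{12}
(-\frac{23}{72} e_{2}) R2 = -\frac{7061}{2592} - \frac{8027}{2592} e_{12}
Summing the partial products and collecting blades:
Answer: -\frac{179}{144} - \frac{2851}{648} e_{12}


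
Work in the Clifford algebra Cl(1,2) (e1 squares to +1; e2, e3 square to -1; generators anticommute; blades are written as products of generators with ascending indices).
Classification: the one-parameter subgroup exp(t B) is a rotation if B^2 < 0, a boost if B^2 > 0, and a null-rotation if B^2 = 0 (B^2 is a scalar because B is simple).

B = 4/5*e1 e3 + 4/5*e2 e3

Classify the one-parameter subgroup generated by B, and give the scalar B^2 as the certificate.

B^2 term by term: the squares give (4/5)^2*(e1 e3)^2 + (4/5)^2*(e2 e3)^2 = 16/25*(+1) + 16/25*(-1) = 0 (each basis 2-blade squares to minus the product of its generators' squares); cross terms between blades sharing an index anticommute and cancel. So B^2 = 0.
Answer: null-rotation, certificate B^2 = 0. No conjugation can change B^2 = 0; the sign gives the class.


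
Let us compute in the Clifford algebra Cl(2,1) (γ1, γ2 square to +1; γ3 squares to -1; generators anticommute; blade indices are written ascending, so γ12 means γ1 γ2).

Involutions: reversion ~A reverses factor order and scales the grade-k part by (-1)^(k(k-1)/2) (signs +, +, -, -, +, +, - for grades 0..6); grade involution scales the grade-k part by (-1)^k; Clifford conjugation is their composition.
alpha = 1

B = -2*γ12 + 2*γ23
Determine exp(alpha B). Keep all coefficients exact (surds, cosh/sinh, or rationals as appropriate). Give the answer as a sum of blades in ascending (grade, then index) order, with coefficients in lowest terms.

B^2 term by term: the squares give (-2)^2*(γ12)^2 + (2)^2*(γ23)^2 = 4*(-1) + 4*(+1) = 0 (each basis 2-blade squares to minus the product of its generators' squares); cross terms between blades sharing an index anticommute and cancel. So B^2 = 0.
B^2 = 0, so the series closes: exp(alpha B) = 1 + alpha B (parabolic case).
Answer: 1 - 2*γ12 + 2*γ23


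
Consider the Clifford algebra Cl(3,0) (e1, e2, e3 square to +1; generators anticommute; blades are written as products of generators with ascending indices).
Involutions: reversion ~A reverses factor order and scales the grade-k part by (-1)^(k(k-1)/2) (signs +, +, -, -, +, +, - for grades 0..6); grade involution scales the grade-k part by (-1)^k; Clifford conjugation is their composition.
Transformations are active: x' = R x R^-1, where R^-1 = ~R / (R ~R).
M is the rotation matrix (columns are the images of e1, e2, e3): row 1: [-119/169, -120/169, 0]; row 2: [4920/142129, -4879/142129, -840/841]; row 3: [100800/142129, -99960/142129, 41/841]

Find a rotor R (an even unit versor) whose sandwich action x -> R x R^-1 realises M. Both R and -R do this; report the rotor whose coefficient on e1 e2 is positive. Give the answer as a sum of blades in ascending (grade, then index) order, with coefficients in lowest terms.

Method: write R = a + b12*e1 e2 + b13*e1 e3 + b23*e2 e3 with a^2 + b12^2 + b13^2 + b23^2 = 1 (so R^-1 = ~R). Expanding the columns R e_j ~R gives tr M = 4a^2 - 1 and, from the antisymmetric part, M21 - M12 = -4a*b12, M13 - M31 = 4a*b13, M32 - M23 = -4a*b23.
Here tr M = -98029/142129, so a^2 = (1 + tr M)/4 = 11025/142129 and a = ±105/377. Taking a = 105/377: M21 - M12 = 105840/142129, M13 - M31 = -100800/142129, M32 - M23 = 42000/142129, giving b12 = -252/377, b13 = -240/377, b23 = -100/377, i.e. R = 105/377 - 252/377*e1 e2 - 240/377*e1 e3 - 100/377*e2 e3.
Its e1 e2 coefficient is negative, so report the other preimage -R.
Answer: -105/377 + 252/377*e1 e2 + 240/377*e1 e3 + 100/377*e2 e3. Note: both R and -R realise this M (trace -98029/142129); the covering map identifies them, and the e1 e2-coefficient sign is the tie-breaker.


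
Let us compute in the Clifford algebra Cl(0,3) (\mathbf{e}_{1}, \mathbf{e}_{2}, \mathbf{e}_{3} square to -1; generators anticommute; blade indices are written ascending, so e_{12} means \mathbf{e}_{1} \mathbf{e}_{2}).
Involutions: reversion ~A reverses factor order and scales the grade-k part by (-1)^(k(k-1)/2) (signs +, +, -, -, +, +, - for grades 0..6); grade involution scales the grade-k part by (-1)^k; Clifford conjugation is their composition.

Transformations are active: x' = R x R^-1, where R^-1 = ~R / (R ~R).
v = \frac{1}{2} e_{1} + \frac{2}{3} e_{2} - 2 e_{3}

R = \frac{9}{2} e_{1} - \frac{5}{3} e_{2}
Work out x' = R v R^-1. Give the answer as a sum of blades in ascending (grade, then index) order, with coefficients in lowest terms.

~R = \frac{9}{2} e_{1} - \frac{5}{3} e_{2}, and R ~R = -\frac{829}{36}, so R^-1 = ~R / (-\frac{829}{36}).
R v = -\frac{41}{36} + \frac{23}{6} e_{12} - 9 e_{13} + \frac{10}{3} e_{23}
Answer: -\frac{91}{1658} e_{1} - \frac{2068}{2487} e_{2} + 2 e_{3}


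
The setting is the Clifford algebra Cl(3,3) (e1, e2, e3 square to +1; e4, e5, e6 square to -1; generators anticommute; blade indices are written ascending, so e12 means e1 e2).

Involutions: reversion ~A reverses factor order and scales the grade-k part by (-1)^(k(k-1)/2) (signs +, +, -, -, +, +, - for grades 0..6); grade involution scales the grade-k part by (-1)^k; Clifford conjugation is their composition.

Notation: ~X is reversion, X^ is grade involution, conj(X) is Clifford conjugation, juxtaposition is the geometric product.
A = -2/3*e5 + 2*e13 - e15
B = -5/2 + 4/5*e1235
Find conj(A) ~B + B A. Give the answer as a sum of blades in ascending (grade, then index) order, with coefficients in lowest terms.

first term: -5/3*e5 + 5*e13 - 5/2*e15 + 4/5*e23 - 8/5*e25 + 8/15*e123
second term: 5/3*e5 - 5*e13 + 5/2*e15 - 4/5*e23 + 8/5*e25 + 8/15*e123
Answer: 16/15*e123


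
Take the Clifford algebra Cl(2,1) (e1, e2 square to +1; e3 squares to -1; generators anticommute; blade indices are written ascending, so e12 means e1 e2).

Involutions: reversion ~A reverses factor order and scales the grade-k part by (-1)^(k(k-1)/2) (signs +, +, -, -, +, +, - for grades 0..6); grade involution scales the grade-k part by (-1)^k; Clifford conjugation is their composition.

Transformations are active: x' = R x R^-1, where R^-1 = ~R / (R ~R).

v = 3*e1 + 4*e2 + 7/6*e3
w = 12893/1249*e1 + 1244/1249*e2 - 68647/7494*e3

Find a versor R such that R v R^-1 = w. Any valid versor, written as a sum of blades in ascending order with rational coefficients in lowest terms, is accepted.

Equal squares first: v^2 = w^2 = 851/36. Then v + w = 16640/1249*e1 + 6240/1249*e2 - 9984/1249*e3 is a versor taking v to w, provided it is invertible.
Answer: 16640/1249*e1 + 6240/1249*e2 - 9984/1249*e3


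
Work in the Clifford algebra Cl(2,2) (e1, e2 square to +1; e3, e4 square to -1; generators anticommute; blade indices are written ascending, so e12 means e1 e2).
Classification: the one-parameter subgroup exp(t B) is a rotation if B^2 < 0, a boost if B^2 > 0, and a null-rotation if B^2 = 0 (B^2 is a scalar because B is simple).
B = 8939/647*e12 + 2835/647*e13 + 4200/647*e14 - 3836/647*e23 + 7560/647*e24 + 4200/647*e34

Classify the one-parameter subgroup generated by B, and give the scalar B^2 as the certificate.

B^2 term by term: the squares give (8939/647)^2*(e12)^2 + (2835/647)^2*(e13)^2 + (4200/647)^2*(e14)^2 + (-3836/647)^2*(e23)^2 + (7560/647)^2*(e24)^2 + (4200/647)^2*(e34)^2 = 79905721/418609*(-1) + 8037225/418609*(+1) + 17640000/418609*(+1) + 14714896/418609*(+1) + 57153600/418609*(+1) + 17640000/418609*(-1) = 0 (each basis 2-blade squares to minus the product of its generators' squares); cross terms between blades sharing an index anticommute and cancel; the commuting (index-disjoint) pairs give grade-4 terms 2*c*c'*(blade product), which cancel blade by blade — e1234: 75087600/418609 - 42865200/418609 - 32222400/418609 = 0 — confirming B is simple. So B^2 = 0.
Answer: null-rotation, certificate B^2 = 0. Key observation: B^2 = 0 is a conjugation invariant, so its sign decides the class regardless of the surface form of B.


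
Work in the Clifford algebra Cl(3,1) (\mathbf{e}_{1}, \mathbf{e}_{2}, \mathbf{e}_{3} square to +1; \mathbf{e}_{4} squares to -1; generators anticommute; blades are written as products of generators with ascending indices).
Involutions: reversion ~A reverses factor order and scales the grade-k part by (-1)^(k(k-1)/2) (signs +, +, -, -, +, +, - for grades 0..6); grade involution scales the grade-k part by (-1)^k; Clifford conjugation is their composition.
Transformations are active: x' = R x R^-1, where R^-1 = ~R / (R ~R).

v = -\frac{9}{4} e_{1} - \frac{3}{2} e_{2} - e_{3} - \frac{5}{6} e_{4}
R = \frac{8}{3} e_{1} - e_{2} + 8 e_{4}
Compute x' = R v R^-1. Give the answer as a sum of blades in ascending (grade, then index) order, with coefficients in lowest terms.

~R = \frac{8}{3} e_{1} - e_{2} + 8 e_{4}, and R ~R = -\frac{503}{9}, so R^-1 = ~R / (-\frac{503}{9}).
R v = \frac{13}{6} - \frac{25}{4} e_{1} e_{2} - \frac{8}{3} e_{1} e_{3} + \frac{142}{9} e_{1} e_{4} + e_{2} e_{3} + \frac{77}{6} e_{2} e_{4} + 8 e_{3} e_{4}
Answer: \frac{4111}{2012} e_{1} + \frac{1587}{1006} e_{2} + e_{3} + \frac{643}{3018} e_{4}


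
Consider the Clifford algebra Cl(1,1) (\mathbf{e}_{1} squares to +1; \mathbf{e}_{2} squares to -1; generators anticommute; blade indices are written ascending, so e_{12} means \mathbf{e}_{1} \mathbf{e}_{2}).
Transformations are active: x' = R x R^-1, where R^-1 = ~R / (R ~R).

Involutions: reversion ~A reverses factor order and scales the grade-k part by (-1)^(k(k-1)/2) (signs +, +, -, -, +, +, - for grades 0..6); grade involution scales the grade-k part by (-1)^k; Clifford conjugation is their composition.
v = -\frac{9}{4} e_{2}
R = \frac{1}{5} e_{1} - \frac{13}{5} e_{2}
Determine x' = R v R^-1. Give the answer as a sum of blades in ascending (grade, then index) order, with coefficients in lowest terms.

~R = \frac{1}{5} e_{1} - \frac{13}{5} e_{2}, and R ~R = -\frac{168}{25}, so R^-1 = ~R / (-\frac{168}{25}).
R v = -\frac{117}{20} - \frac{9}{20} e_{12}
Answer: \frac{39}{112} e_{1} - \frac{255}{112} e_{2}


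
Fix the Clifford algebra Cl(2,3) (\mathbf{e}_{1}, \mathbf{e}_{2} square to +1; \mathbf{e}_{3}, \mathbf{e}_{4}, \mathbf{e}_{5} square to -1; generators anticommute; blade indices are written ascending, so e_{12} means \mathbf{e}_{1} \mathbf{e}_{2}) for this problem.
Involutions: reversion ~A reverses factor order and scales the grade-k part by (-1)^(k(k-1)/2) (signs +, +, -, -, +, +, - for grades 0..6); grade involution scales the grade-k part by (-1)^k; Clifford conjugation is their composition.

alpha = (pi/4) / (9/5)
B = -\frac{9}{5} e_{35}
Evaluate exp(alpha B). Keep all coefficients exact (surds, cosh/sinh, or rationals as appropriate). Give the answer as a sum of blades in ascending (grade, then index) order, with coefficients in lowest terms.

B^2 = (-\frac{9}{5})^2*(e_{35})^2 = \frac{81}{25}*(-1) = -\frac{81}{25} (a basis 2-blade squares to minus the product of its generators' squares).
B^2 = -\frac{81}{25} — since the square is negative, the closed form is circular: l = \frac{9}{5}, alpha*l = \frac{\pi}{4}, so exp(alpha B) = cos(\frac{\pi}{4}) + (sin(\frac{\pi}{4})/(\frac{9}{5}))*B = \frac{\sqrt{2}}{2} + (\frac{5 \sqrt{2}}{18})*B.
Answer: \frac{\sqrt{2}}{2} - \frac{\sqrt{2}}{2} e_{35}


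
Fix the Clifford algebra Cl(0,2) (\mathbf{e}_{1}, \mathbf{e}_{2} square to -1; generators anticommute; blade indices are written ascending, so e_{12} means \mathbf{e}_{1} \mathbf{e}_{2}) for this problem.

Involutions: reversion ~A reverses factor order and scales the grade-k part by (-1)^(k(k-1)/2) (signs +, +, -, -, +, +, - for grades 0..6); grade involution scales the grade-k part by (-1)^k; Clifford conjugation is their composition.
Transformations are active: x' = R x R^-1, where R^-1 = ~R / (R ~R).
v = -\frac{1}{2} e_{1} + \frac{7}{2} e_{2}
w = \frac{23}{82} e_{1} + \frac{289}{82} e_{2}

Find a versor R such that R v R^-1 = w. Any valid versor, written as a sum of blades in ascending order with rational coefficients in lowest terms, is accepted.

Take R = v + w = -\frac{9}{41} e_{1} + \frac{288}{41} e_{2}. Because q(v) = q(w) = -\frac{25}{2}, conjugation by R sends v exactly to w.
Answer: -\frac{9}{41} e_{1} + \frac{288}{41} e_{2}


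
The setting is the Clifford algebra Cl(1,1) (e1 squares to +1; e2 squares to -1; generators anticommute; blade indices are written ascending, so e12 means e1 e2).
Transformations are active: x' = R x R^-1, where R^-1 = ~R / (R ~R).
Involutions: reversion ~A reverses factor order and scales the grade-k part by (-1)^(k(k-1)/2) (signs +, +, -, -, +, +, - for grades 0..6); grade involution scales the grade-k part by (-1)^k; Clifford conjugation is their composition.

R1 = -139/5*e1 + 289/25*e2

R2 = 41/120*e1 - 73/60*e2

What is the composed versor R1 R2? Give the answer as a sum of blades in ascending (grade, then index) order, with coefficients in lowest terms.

Distribute over the terms of R1 (each basis-blade product reordered to ascending indices, repeated generators contracted through their squares):
(-139/5*e1) R2 = -5699/600 + 10147/300*e12
(289/25*e2) R2 = 21097/1500 - 11849/3000*e12
Summing the partial products and collecting blades:
Answer: 13699/3000 + 89621/3000*e12


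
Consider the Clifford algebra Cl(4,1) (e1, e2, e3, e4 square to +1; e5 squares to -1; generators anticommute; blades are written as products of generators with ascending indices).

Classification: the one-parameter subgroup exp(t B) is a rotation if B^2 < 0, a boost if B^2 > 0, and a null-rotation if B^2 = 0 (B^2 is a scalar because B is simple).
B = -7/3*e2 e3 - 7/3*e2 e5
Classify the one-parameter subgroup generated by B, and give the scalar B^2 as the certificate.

B^2 term by term: the squares give (-7/3)^2*(e2 e3)^2 + (-7/3)^2*(e2 e5)^2 = 49/9*(-1) + 49/9*(+1) = 0 (each basis 2-blade squares to minus the product of its generators' squares); cross terms between blades sharing an index anticommute and cancel. So B^2 = 0.
Answer: null-rotation, certificate B^2 = 0. Check the certificate: B^2 = 0, and that sign is decisive whatever form B takes.


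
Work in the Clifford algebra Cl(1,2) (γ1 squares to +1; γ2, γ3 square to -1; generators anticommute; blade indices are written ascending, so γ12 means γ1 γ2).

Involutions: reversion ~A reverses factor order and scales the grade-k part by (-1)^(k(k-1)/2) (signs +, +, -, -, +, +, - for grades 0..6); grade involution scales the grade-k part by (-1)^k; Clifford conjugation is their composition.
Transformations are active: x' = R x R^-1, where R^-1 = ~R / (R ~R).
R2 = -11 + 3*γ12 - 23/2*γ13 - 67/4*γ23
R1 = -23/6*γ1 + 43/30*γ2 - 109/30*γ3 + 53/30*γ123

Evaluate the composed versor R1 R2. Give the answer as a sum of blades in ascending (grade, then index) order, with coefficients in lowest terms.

Distribute over the terms of R1 (each basis-blade product reordered to ascending indices, repeated generators contracted through their squares):
(-23/6*γ1) R2 = 253/6*γ1 - 23/2*γ2 + 529/12*γ3 + 1541/24*γ123
(43/30*γ2) R2 = 43/10*γ1 - 473/30*γ2 + 2881/120*γ3 + 989/60*γ123
(-109/30*γ3) R2 = 2507/60*γ1 + 7303/120*γ2 + 1199/30*γ3 - 109/10*γ123
(53/30*γ123) R2 = 3551/120*γ1 + 1219/60*γ2 + 53/10*γ3 - 583/30*γ123
Summing the partial products and collecting blades:
Answer: 14141/120*γ1 + 6469/120*γ2 + 13603/120*γ3 + 6043/120*γ123


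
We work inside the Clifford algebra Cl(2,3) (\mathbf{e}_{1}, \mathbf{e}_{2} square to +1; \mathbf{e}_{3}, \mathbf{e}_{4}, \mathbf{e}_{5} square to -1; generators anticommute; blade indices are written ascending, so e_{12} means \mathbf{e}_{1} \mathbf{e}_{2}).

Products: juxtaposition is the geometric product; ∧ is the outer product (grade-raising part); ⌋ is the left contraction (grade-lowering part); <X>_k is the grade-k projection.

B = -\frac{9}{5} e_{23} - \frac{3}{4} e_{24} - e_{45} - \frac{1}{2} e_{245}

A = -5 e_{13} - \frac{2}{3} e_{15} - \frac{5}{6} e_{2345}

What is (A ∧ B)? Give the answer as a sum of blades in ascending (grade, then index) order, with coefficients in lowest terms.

step 1: -\frac{15}{4} e_{1234} + \frac{6}{5} e_{1235} + \frac{1}{2} e_{1245} + 5 e_{1345} - \frac{5}{2} e_{12345}
Answer: -\frac{15}{4} e_{1234} + \frac{6}{5} e_{1235} + \frac{1}{2} e_{1245} + 5 e_{1345} - \frac{5}{2} e_{12345}


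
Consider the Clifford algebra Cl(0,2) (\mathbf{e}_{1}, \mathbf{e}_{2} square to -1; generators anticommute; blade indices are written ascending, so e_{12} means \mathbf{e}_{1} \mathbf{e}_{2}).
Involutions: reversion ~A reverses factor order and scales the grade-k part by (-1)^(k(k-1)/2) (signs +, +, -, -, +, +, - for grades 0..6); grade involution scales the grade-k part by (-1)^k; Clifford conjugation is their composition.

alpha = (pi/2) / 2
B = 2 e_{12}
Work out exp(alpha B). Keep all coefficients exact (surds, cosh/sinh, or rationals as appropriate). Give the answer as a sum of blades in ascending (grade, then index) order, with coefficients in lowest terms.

B^2 = (2)^2*(e_{12})^2 = 4*(-1) = -4 (a basis 2-blade squares to minus the product of its generators' squares).
B^2 = -4 — a negative square means the series sums to a rotation: l = 2, alpha*l = \frac{\pi}{2}, so exp(alpha B) = cos(\frac{\pi}{2}) + (sin(\frac{\pi}{2})/2)*B = 0 + (\frac{1}{2})*B.
Answer: e_{12}


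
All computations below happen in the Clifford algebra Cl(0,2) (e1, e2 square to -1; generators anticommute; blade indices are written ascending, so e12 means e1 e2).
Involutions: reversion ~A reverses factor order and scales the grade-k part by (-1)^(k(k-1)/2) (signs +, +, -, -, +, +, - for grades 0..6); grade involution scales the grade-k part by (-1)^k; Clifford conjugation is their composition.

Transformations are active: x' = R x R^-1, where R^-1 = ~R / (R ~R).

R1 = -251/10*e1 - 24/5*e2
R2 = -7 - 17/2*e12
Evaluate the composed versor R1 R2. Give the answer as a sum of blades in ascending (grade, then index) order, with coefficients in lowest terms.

Distribute over the terms of R1 (each basis-blade product reordered to ascending indices, repeated generators contracted through their squares):
(-251/10*e1) R2 = 1757/10*e1 - 4267/20*e2
(-24/5*e2) R2 = 204/5*e1 + 168/5*e2
Summing the partial products and collecting blades:
Answer: 433/2*e1 - 719/4*e2


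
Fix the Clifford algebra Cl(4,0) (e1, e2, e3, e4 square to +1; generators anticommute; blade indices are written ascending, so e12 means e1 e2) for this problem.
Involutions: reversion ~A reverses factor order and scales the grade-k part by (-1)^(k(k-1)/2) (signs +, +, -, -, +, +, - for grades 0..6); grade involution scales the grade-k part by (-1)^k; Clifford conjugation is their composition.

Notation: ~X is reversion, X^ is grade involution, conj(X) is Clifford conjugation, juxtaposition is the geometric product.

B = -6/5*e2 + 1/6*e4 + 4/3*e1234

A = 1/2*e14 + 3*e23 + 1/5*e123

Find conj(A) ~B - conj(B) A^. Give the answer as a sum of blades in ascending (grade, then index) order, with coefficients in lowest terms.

first term: -1/12*e1 - 18/5*e3 - 4/15*e4 + 6/25*e13 + 4*e14 + 2/3*e23 - 3/5*e124 - 1/2*e234 + 1/30*e1234
second term: 1/12*e1 + 18/5*e3 - 4/15*e4 + 6/25*e13 - 4*e14 - 2/3*e23 - 3/5*e124 - 1/2*e234 - 1/30*e1234
Answer: -1/6*e1 - 36/5*e3 + 8*e14 + 4/3*e23 + 1/15*e1234


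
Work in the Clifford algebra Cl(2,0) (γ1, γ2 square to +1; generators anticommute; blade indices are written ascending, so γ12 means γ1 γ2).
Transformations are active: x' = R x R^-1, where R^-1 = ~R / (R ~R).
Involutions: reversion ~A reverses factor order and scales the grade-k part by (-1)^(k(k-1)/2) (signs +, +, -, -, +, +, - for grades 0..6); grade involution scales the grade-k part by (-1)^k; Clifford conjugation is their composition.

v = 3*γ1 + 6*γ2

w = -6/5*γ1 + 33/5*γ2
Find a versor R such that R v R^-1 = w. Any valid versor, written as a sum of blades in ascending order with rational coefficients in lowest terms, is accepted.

Reasoning: v^2 = w^2 = 45 since conjugation preserves the quadratic form; R = v + w = 9/5*γ1 + 63/5*γ2 is then valid when invertible, keeping its own part and reversing (v - w)/2.
Answer: 9/5*γ1 + 63/5*γ2


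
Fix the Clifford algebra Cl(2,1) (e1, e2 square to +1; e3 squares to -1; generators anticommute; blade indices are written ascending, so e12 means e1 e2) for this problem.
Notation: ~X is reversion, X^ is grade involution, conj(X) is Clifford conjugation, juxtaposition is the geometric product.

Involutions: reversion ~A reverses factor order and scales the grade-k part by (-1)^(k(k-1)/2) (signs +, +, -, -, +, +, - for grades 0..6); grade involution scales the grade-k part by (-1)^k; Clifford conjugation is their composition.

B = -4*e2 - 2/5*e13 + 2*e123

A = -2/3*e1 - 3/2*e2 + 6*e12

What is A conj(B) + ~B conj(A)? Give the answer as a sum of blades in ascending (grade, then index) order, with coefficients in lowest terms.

first term: -6 + 24*e1 - 184/15*e3 - 8/3*e12 + 3*e13 - 56/15*e23 + 3/5*e123
second term: -6 - 24*e1 - 184/15*e3 + 8/3*e12 + 3*e13 - 56/15*e23 - 3/5*e123
Answer: -12 - 368/15*e3 + 6*e13 - 112/15*e23
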